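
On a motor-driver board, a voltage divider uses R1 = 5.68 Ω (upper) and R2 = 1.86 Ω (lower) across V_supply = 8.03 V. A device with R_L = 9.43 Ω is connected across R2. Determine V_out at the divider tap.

V_out ≈ 1.72 V

R2 ‖ R_L = (1.86 × 9.43)/(1.86 + 9.43) = 1.554 Ω.
Now apply the divider: V_out = 8.03 × 0.2148 = 1.725 V.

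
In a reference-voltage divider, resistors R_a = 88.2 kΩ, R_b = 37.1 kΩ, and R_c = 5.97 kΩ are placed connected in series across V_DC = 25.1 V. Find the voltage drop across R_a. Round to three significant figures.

V ≈ 16.9 V

Total series resistance ΣR = 88.2 + 37.1 + 5.97 = 131.3 kΩ.
By the voltage-divider rule, V = 25.1 × 88.20/131.3 = 16.86 V.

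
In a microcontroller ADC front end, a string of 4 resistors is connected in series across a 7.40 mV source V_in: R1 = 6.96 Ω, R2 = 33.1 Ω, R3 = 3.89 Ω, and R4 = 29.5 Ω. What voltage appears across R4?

V ≈ 2.97 mV

Series total: ΣR = 6.96 + 33.1 + 3.89 + 29.5 = 73.45 Ω.
Voltage divider: V = V_in · (29.50 / 73.45) = 7.40 × 0.4016 = 2.972 mV.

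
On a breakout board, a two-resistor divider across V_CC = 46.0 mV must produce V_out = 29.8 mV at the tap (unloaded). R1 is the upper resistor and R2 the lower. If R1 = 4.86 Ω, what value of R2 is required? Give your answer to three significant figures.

R2 ≈ 8.94 Ω

Required fraction k = V_out/V_CC = 0.6478.
So R2 = R1 · V_out/(V_CC − V_out) = 4.86 × 29.8/(46.0 − 29.8) = 4.86 × 1.840 = 8.940 Ω.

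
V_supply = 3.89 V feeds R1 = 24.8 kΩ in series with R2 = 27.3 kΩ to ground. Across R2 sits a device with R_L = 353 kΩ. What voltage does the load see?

V_out ≈ 1.97 V

First combine the lower leg with the load: R2 ‖ R_L = 25.34 kΩ.
Then V_out = V_supply · R2'/(R1 + R2') = 3.89 × 25.34/50.14 = 1.966 V.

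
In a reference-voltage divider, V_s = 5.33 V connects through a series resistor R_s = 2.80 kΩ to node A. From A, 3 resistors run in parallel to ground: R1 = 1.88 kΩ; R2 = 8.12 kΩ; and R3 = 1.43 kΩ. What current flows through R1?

Equivalent of the parallel group: R_p = 0.7384 kΩ.
V_A by voltage divider: V_A = 5.33 × 0.7384/(2.80 + 0.7384) = 1.112 V.
Branch current I = V_A/R1 = 1.112/1.88 = 0.5916 mA.

I ≈ 0.592 mA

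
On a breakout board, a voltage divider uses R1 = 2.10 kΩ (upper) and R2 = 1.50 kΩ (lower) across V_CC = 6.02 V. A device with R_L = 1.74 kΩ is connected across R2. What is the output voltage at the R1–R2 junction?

V_out ≈ 1.67 V

R2 ‖ R_L = (1.50 × 1.74)/(1.50 + 1.74) = 0.8056 kΩ.
Then V_out = V_CC · R2'/(R1 + R2') = 6.02 × 0.8056/2.906 = 1.669 V.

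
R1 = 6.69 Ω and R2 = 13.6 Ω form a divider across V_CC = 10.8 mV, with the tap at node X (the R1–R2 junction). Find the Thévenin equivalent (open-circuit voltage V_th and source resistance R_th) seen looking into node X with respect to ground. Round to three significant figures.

V_th is the unloaded tap voltage: V_CC · R2/(R1+R2) = 10.8 × 0.6703 = 7.239 mV.
Zeroing V_CC shorts the top of R1 to ground, so R_th = R1 ‖ R2 = 4.484 Ω.

V_th ≈ 7.24 mV, R_th ≈ 4.48 Ω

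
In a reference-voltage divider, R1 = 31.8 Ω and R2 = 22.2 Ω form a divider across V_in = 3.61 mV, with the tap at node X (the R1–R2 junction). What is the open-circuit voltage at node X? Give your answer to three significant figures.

V_th ≈ 1.48 mV

With X open, the divider is unloaded: V_th = 3.61 × 22.2/54.00 = 1.484 mV.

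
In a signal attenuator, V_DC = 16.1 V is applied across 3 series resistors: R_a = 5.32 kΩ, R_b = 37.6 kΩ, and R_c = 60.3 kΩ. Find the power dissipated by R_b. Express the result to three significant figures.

Series current I = V_DC/ΣR = 16.1/103.2 = 0.1560 mA.
P = I²R = 0.02433 × 37.6 = 0.9148 mW.

P ≈ 0.915 mW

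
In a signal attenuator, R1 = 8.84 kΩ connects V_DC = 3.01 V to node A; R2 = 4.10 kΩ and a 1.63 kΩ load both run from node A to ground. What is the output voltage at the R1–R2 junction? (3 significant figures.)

V_out ≈ 0.351 V

First combine the lower leg with the load: R2 ‖ R_L = 1.166 kΩ.
Then V_out = V_DC · R2'/(R1 + R2') = 3.01 × 1.166/10.01 = 0.3508 V.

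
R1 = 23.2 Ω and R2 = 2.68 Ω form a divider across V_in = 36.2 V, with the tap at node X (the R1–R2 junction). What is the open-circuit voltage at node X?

V_th ≈ 3.75 V

With X open, the divider is unloaded: V_th = 36.2 × 2.68/25.88 = 3.749 V.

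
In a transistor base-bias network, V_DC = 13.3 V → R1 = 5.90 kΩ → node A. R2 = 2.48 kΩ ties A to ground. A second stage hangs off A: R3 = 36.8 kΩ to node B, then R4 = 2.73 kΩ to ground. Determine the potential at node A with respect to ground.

The second stage (R3 + R4 = 39.53 kΩ) loads node A in parallel with R2.
Effective lower resistance at A: R2 ‖ 39.53 = 2.334 kΩ.
So V_A = 13.3 × 0.2834 = 3.770 V.

V_A ≈ 3.77 V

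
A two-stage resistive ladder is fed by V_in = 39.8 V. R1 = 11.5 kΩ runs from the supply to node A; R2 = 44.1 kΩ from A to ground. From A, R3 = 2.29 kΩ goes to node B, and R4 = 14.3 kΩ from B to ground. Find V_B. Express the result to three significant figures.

V_B ≈ 17.6 V

Looking into the second stage from A: R3 + R4 = 16.59 kΩ appears in parallel with R2.
R2 ‖ (R3+R4) = 12.06 kΩ.
First divider: V_A = V_in · 12.06/(11.5 + 12.06) = 20.37 V.
Then the unloaded second divider: V_B = V_A × R4/(R3+R4) = 20.37 × 0.8620 = 17.56 V.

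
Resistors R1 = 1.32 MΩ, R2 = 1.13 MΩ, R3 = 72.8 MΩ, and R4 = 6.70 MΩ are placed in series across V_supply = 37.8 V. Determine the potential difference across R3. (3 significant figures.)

V ≈ 33.6 V

Total series resistance ΣR = 1.32 + 1.13 + 72.8 + 6.70 = 81.95 MΩ.
V = V_supply · R/ΣR = 37.8 × 0.8883 = 33.58 V.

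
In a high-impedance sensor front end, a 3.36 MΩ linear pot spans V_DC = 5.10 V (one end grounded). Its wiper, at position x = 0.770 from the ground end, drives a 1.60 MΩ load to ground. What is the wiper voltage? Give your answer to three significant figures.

The pot divides into 0.7728 MΩ above the wiper and 2.587 MΩ below.
Lower segment in parallel with the load: 2.587 ‖ 1.60 = 0.9886 MΩ.
V_out = 5.10 × 0.9886/(0.7728 + 0.9886) = 2.862 V.
(Unloaded: V_out = x·V_DC = 3.93 V.)

V_out ≈ 2.86 V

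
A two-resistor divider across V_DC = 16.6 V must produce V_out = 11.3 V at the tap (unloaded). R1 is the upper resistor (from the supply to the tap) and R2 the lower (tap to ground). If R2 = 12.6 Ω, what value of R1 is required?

R1 ≈ 5.91 Ω

The divider ratio is R2/(R1+R2) = 11.3/16.6 = 0.6807.
So R1 = R2 · (V_DC/V_out − 1) = 12.6 × (16.6/11.3 − 1) = 12.6 × 0.4690 = 5.910 Ω.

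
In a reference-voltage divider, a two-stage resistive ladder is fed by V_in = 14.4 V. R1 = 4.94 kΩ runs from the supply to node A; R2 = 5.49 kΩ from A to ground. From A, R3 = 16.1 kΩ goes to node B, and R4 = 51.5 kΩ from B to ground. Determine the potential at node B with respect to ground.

V_B ≈ 5.56 V

Node A sees R2 in parallel with the series input of stage 2, R3 + R4 = 67.60 kΩ.
Effective lower resistance at A: R2 ‖ 67.60 = 5.078 kΩ.
V_A = 14.4 × 5.078/(4.94 + 5.078) = 7.299 V.
Stage 2 is unloaded, so V_B = V_A · R4/(R3+R4) = 7.299 × 51.5/67.60 = 5.561 V.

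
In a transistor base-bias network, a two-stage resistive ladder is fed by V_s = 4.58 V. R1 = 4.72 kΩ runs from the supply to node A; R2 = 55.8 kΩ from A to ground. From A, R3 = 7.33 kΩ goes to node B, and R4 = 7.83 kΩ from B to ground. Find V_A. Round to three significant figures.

V_A ≈ 3.28 V

The second stage (R3 + R4 = 15.16 kΩ) loads node A in parallel with R2.
R2 ‖ (R3+R4) = 11.92 kΩ.
So V_A = 4.58 × 0.7164 = 3.281 V.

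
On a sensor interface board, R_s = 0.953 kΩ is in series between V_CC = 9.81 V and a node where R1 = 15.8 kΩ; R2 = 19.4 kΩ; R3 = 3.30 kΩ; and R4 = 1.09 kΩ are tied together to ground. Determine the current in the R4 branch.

I ≈ 3.96 mA

Combine the parallel branches: R_p = (1/15.8 + 1/19.4 + 1/3.30 + 1/1.09)⁻¹ = 0.7489 kΩ.
V_A = 9.81 × 0.7489/1.702 = 4.317 V.
Branch current I = V_A/R4 = 4.317/1.09 = 3.960 mA.
(Check via current divider: I_total = 5.764 mA; share G_k/ΣG = 0.6871 → same result.)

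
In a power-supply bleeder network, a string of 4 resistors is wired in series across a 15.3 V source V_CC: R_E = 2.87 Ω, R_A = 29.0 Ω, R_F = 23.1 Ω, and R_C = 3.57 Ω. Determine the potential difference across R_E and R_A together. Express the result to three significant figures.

Series total: ΣR = 2.87 + 29.0 + 23.1 + 3.57 = 58.54 Ω.
R_{R_E..R_A} = 2.87 + 29.0 = 31.87 Ω.
By the voltage-divider rule, V = 15.3 × 31.87/58.54 = 8.330 V.

V ≈ 8.33 V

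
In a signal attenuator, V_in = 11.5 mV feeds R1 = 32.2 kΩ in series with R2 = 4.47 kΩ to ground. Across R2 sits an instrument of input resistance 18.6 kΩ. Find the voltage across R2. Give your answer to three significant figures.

R2 ‖ R_L = (4.47 × 18.6)/(4.47 + 18.6) = 3.604 kΩ.
Voltage divider with the loaded lower leg: V_out = 11.5 × 3.604/(32.2 + 3.604) = 11.5 × 0.1007 = 1.158 mV.

V_out ≈ 1.16 mV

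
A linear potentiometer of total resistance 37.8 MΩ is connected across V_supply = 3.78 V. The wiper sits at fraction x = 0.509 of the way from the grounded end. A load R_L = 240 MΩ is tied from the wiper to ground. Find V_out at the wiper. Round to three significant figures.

V_out ≈ 1.85 V

Split the track: R_lower = x·R_p = 19.24 MΩ, R_upper = (1−x)·R_p = 18.56 MΩ.
R_L loads the lower segment: effective lower R = 17.81 MΩ.
Loaded-divider output: V_out = 3.78 × 0.4897 = 1.851 V.
(Unloaded: V_out = x·V_supply = 1.92 V.)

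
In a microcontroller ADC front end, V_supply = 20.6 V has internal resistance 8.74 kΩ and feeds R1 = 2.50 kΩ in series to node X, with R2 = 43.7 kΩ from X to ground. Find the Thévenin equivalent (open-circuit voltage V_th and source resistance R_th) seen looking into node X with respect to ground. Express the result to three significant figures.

R1' = 8.74 + 2.50 = 11.24 kΩ (source resistance + R1).
Open-circuit (no load on X): V_th = V_supply · R2/(R1' + R2) = 20.6 × 43.7/(11.24 + 43.7) = 16.39 V.
Zeroing V_supply shorts the top of R1' to ground, so R_th = R1' ‖ R2 = 8.940 kΩ.

V_th ≈ 16.4 V, R_th ≈ 8.94 kΩ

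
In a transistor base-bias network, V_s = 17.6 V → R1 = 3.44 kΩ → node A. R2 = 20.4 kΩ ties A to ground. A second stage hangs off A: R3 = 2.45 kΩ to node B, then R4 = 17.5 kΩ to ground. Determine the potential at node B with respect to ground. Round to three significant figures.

Node A sees R2 in parallel with the series input of stage 2, R3 + R4 = 19.95 kΩ.
R2 ‖ (R3+R4) = 10.09 kΩ.
First divider: V_A = V_s · 10.09/(3.44 + 10.09) = 13.12 V.
V_B = V_A × 0.8772 = 11.51 V.

V_B ≈ 11.5 V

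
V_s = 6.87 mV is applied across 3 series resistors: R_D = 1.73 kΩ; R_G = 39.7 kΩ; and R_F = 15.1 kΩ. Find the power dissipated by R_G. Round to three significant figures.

ΣR = 56.53 kΩ → I = 6.87/56.53 = 0.1215 µA.
P = I²R = 0.01477 × 39.7 = 0.5863 nW.

P ≈ 0.586 nW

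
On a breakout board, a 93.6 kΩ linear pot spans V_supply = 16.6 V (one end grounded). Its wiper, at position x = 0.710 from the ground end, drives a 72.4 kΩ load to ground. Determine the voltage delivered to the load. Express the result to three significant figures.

Lower segment x·R_p = 66.46 kΩ; upper segment (1−x)·R_p = 27.14 kΩ.
(x·R_p) ‖ R_L = 34.65 kΩ.
Then V_out = V_supply · 34.65/(27.14 + 34.65) = 9.308 V.

V_out ≈ 9.31 V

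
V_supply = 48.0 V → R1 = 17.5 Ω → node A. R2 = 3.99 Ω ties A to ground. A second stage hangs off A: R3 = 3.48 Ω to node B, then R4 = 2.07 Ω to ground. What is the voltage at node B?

Looking into the second stage from A: R3 + R4 = 5.550 Ω appears in parallel with R2.
Effective lower resistance at A: R2 ‖ 5.550 = 2.321 Ω.
First divider: V_A = V_supply · 2.321/(17.5 + 2.321) = 5.621 V.
V_B = V_A × 0.3730 = 2.097 V.

V_B ≈ 2.10 V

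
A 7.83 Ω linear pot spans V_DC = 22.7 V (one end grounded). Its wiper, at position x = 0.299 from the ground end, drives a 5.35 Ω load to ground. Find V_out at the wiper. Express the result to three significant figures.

V_out ≈ 5.19 V

The pot divides into 5.489 Ω above the wiper and 2.341 Ω below.
(x·R_p) ‖ R_L = 1.629 Ω.
V_out = 22.7 × 1.629/(5.489 + 1.629) = 5.194 V.
(Unloaded: V_out = x·V_DC = 6.79 V.)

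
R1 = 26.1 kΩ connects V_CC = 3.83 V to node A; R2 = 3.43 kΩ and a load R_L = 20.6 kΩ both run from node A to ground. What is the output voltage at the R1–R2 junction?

V_out ≈ 0.388 V

R2 ‖ R_L = (3.43 × 20.6)/(3.43 + 20.6) = 2.940 kΩ.
Voltage divider with the loaded lower leg: V_out = 3.83 × 2.940/(26.1 + 2.940) = 3.83 × 0.1013 = 0.3878 V.
(Unloaded it would be 0.445 V; the load pulls it down.)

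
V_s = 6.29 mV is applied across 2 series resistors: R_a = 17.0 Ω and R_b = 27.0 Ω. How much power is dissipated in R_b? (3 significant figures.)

P ≈ 0.552 µW

Series current I = V_s/ΣR = 6.29/44.00 = 0.1430 mA.
P = I²R = 0.02044 × 27.0 = 0.5518 µW.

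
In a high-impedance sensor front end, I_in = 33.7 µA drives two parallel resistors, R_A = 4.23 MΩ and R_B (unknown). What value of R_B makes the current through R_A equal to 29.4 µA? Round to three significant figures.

In a two-way split, I_A/I_in = R_B/(R_A + R_B).
With f = 0.8724, R_B = R_A · f/(1−f) = 4.23 × 6.837 = 28.92 MΩ.

R_B ≈ 28.9 MΩ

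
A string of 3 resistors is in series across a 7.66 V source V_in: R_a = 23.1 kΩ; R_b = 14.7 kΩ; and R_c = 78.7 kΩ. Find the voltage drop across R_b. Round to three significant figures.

V ≈ 0.967 V

Total series resistance ΣR = 23.1 + 14.7 + 78.7 = 116.5 kΩ.
V = V_in · R/ΣR = 7.66 × 0.1262 = 0.9665 V.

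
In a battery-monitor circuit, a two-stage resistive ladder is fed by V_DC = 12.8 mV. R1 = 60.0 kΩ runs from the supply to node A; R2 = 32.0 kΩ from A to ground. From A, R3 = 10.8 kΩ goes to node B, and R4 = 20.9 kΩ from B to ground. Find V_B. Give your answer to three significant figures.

Looking into the second stage from A: R3 + R4 = 31.70 kΩ appears in parallel with R2.
R2 ‖ (R3+R4) = 15.92 kΩ.
First divider: V_A = V_DC · 15.92/(60.0 + 15.92) = 2.685 mV.
Then the unloaded second divider: V_B = V_A × R4/(R3+R4) = 2.685 × 0.6593 = 1.770 mV.

V_B ≈ 1.77 mV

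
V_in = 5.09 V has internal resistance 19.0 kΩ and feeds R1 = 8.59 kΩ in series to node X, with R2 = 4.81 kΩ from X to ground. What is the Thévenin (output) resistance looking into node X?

R1' = 19.0 + 8.59 = 27.59 kΩ (source resistance + R1).
Looking into X with the source shorted: R_th = R1'·R2/(R1'+R2) = 27.59 × 4.81/32.40 = 4.096 kΩ.

R_th ≈ 4.10 kΩ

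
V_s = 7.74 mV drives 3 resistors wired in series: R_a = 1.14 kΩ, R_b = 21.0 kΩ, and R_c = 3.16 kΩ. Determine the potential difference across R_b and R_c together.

ΣR = 1.14 + 21.0 + 3.16 = 25.30 kΩ.
R_{R_b..R_c} = 21.0 + 3.16 = 24.16 kΩ.
Voltage divider: V = V_s · (24.16 / 25.30) = 7.74 × 0.9549 = 7.391 mV.

V ≈ 7.39 mV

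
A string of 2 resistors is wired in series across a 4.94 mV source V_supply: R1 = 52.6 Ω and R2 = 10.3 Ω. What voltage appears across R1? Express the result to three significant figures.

Series total: ΣR = 52.6 + 10.3 = 62.90 Ω.
By the voltage-divider rule, V = 4.94 × 52.60/62.90 = 4.131 mV.

V ≈ 4.13 mV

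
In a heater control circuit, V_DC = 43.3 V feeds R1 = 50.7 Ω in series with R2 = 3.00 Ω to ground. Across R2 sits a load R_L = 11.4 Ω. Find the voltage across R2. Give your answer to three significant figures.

R2 ‖ R_L = (3.00 × 11.4)/(3.00 + 11.4) = 2.375 Ω.
Then V_out = V_DC · R2'/(R1 + R2') = 43.3 × 2.375/53.08 = 1.938 V.
(Unloaded it would be 2.42 V; the load pulls it down.)

V_out ≈ 1.94 V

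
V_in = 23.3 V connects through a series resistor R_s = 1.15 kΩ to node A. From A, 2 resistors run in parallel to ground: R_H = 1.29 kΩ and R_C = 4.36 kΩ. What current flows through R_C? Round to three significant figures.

Combine the parallel branches: R_p = (1/1.29 + 1/4.36)⁻¹ = 0.9955 kΩ.
V_A = 23.3 × 0.9955/2.145 = 10.81 V.
I(R_C) = V_A / R_C = 10.81/4.36 = 2.480 mA.
(Check via current divider: I_total = 10.86 mA; share G_k/ΣG = 0.2283 → same result.)

I ≈ 2.48 mA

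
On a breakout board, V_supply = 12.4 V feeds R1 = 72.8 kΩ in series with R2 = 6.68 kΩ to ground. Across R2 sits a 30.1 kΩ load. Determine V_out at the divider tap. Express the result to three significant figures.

R2 ‖ R_L = (6.68 × 30.1)/(6.68 + 30.1) = 5.467 kΩ.
Voltage divider with the loaded lower leg: V_out = 12.4 × 5.467/(72.8 + 5.467) = 12.4 × 0.06985 = 0.8661 V.

V_out ≈ 0.866 V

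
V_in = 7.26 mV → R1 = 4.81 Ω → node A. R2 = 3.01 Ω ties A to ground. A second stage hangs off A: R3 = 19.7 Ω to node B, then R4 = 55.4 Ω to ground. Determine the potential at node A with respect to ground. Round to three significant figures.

V_A ≈ 2.73 mV

Node A sees R2 in parallel with the series input of stage 2, R3 + R4 = 75.10 Ω.
R2 ‖ (R3+R4) = 2.894 Ω.
So V_A = 7.26 × 0.3756 = 2.727 mV.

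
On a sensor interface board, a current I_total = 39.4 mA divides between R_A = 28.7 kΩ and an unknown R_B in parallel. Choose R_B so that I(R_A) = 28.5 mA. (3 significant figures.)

R_B ≈ 75.0 kΩ

The fraction through R_A equals R_B/(R_A+R_B).
With f = 0.7234, R_B = R_A · f/(1−f) = 28.7 × 2.615 = 75.04 kΩ.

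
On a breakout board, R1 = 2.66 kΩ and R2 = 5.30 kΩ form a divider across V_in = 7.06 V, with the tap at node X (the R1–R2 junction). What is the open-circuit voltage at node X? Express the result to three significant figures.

V_th ≈ 4.70 V

Open-circuit (no load on X): V_th = V_in · R2/(R1 + R2) = 7.06 × 5.30/(2.660 + 5.30) = 4.701 V.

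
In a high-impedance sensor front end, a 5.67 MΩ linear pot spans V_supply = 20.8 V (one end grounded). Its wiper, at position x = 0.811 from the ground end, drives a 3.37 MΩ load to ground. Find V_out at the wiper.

V_out ≈ 13.4 V

Lower segment x·R_p = 4.598 MΩ; upper segment (1−x)·R_p = 1.072 MΩ.
Lower segment in parallel with the load: 4.598 ‖ 3.37 = 1.945 MΩ.
Loaded-divider output: V_out = 20.8 × 0.6447 = 13.41 V.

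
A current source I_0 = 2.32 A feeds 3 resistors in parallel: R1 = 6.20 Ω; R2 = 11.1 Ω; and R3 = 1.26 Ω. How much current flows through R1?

Conductances: ΣG = 1/6.20 + 1/11.1 + 1/1.26 = 1.045 (1/Ω).
By the current-divider rule, I = I_0 · G_k/ΣG = 2.32 × 0.1543 = 0.3581 A.

I ≈ 0.358 A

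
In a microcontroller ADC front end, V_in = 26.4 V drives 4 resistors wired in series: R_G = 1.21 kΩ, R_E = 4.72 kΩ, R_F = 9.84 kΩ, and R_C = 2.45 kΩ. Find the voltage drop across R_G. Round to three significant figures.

V ≈ 1.75 V

ΣR = 1.21 + 4.72 + 9.84 + 2.45 = 18.22 kΩ.
Voltage divider: V = V_in · (1.210 / 18.22) = 26.4 × 0.06641 = 1.753 V.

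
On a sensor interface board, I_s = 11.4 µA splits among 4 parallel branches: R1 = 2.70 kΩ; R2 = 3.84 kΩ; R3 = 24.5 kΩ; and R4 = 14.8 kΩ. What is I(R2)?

Conductances: ΣG = 1/2.70 + 1/3.84 + 1/24.5 + 1/14.8 = 0.7392 (1/kΩ).
By the current-divider rule, I = I_s · G_k/ΣG = 11.4 × 0.3523 = 4.016 µA.

I ≈ 4.02 µA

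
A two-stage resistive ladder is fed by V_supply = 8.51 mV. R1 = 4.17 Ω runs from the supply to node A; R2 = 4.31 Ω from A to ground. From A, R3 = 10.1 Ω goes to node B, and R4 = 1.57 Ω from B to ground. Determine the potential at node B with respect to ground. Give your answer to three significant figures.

The second stage (R3 + R4 = 11.67 Ω) loads node A in parallel with R2.
Effective lower resistance at A: R2 ‖ 11.67 = 3.148 Ω.
First divider: V_A = V_supply · 3.148/(4.17 + 3.148) = 3.660 mV.
Then the unloaded second divider: V_B = V_A × R4/(R3+R4) = 3.660 × 0.1345 = 0.4925 mV.

V_B ≈ 0.492 mV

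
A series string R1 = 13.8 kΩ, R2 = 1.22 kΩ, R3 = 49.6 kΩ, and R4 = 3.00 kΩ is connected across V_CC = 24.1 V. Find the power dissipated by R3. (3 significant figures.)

P ≈ 6.30 mW

The common current is I = 24.1/67.62 = 0.3564 mA.
V(R3) = I·R = 17.68 V; P = V·I = 17.68 × 0.3564 = 6.300 mW.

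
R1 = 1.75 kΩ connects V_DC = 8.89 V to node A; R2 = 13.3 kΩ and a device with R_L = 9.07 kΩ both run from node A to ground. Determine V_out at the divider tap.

V_out ≈ 6.71 V

First combine the lower leg with the load: R2 ‖ R_L = 5.393 kΩ.
Now apply the divider: V_out = 8.89 × 0.7550 = 6.712 V.
(Unloaded it would be 7.86 V; the load pulls it down.)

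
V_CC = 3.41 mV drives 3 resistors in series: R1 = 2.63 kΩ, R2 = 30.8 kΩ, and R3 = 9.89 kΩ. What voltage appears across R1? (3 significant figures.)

V ≈ 0.207 mV

Total series resistance ΣR = 2.63 + 30.8 + 9.89 = 43.32 kΩ.
Voltage divider: V = V_CC · (2.630 / 43.32) = 3.41 × 0.06071 = 0.2070 mV.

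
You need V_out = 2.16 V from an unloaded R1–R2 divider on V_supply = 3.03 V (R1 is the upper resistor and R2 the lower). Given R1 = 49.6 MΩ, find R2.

R2 ≈ 123 MΩ

V_out/V_supply = R2/(R1+R2) = 0.7129.
So R2 = R1 · V_out/(V_supply − V_out) = 49.6 × 2.16/(3.03 − 2.16) = 49.6 × 2.483 = 123.1 MΩ.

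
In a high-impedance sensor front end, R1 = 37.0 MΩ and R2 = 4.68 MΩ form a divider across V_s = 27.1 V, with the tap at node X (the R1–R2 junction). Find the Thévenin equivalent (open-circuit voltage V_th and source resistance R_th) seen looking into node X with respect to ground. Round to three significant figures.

V_th ≈ 3.04 V, R_th ≈ 4.15 MΩ

V_th is the unloaded tap voltage: V_s · R2/(R1+R2) = 27.1 × 0.1123 = 3.043 V.
Looking into X with the source shorted: R_th = R1·R2/(R1+R2) = 37.00 × 4.68/41.68 = 4.155 MΩ.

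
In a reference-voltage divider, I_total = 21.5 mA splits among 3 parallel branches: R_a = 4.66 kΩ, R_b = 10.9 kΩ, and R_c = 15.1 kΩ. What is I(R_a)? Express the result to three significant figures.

ΣG = 1/4.66 + 1/10.9 + 1/15.1 = 0.3726.
By the current-divider rule, I = I_total · G_k/ΣG = 21.5 × 0.5760 = 12.38 mA.

I ≈ 12.4 mA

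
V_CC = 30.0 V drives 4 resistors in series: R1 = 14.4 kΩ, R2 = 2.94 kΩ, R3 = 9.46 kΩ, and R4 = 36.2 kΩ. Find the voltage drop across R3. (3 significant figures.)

Series total: ΣR = 14.4 + 2.94 + 9.46 + 36.2 = 63.00 kΩ.
Voltage divider: V = V_CC · (9.460 / 63.00) = 30.0 × 0.1502 = 4.505 V.

V ≈ 4.50 V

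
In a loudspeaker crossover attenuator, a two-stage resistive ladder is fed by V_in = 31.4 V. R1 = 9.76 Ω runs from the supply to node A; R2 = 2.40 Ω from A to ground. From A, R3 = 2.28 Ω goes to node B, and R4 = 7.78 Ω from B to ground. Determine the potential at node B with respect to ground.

V_B ≈ 4.02 V

Looking into the second stage from A: R3 + R4 = 10.06 Ω appears in parallel with R2.
R2 ‖ (R3+R4) = 1.938 Ω.
V_A = 31.4 × 1.938/(9.76 + 1.938) = 5.201 V.
Stage 2 is unloaded, so V_B = V_A · R4/(R3+R4) = 5.201 × 7.78/10.06 = 4.023 V.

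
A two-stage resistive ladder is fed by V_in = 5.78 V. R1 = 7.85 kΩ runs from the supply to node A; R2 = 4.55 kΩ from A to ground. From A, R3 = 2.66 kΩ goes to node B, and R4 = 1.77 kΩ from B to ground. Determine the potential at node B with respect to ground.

Looking into the second stage from A: R3 + R4 = 4.430 kΩ appears in parallel with R2.
R2 ‖ (R3+R4) = 2.245 kΩ.
So V_A = 5.78 × 0.2224 = 1.285 V.
Then the unloaded second divider: V_B = V_A × R4/(R3+R4) = 1.285 × 0.3995 = 0.5135 V.

V_B ≈ 0.514 V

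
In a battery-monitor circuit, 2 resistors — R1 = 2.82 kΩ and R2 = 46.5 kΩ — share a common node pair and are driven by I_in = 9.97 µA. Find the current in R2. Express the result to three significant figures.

With just two branches, the current splits inversely with resistance.
I(R2) = 9.97 × 2.82/(2.82 + 46.5) = 9.97 × 0.05718 = 0.5701 µA.

I ≈ 0.570 µA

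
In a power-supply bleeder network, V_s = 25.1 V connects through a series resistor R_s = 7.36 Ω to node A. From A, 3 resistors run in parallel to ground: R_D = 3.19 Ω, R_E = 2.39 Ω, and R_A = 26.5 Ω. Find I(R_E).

Parallel bank: R_p = 1/(1/3.19 + 1/2.39 + 1/26.5) = 1.299 Ω.
Node voltage V_A = V_s · R_p/(R_s + R_p) = 25.1 × 0.1501 = 3.766 V.
Branch current I = V_A/R_E = 3.766/2.39 = 1.576 A.

I ≈ 1.58 A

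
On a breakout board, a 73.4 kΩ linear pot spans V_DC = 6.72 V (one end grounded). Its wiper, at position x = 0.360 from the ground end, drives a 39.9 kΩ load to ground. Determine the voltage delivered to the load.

The pot divides into 46.98 kΩ above the wiper and 26.42 kΩ below.
Lower segment in parallel with the load: 26.42 ‖ 39.9 = 15.90 kΩ.
Then V_out = V_DC · 15.90/(46.98 + 15.90) = 1.699 V.
(Unloaded: V_out = x·V_DC = 2.42 V.)

V_out ≈ 1.70 V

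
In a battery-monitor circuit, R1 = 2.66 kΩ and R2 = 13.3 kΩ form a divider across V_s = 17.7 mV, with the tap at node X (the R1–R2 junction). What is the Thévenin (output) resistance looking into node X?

Looking into X with the source shorted: R_th = R1·R2/(R1+R2) = 2.660 × 13.3/15.96 = 2.217 kΩ.

R_th ≈ 2.22 kΩ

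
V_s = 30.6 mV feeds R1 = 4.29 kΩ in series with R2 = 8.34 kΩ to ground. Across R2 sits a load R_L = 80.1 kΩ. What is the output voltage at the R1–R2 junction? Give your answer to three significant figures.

The load sits in parallel with R2, giving an effective lower resistance R2' = R2·R_L/(R2+R_L) = 7.554 kΩ.
Voltage divider with the loaded lower leg: V_out = 30.6 × 7.554/(4.29 + 7.554) = 30.6 × 0.6378 = 19.52 mV.
(Unloaded it would be 20.2 mV; the load pulls it down.)

V_out ≈ 19.5 mV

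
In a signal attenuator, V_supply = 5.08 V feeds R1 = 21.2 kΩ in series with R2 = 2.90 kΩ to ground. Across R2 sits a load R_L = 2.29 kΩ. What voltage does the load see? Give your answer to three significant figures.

R2 ‖ R_L = (2.90 × 2.29)/(2.90 + 2.29) = 1.280 kΩ.
Now apply the divider: V_out = 5.08 × 0.05692 = 0.2892 V.

V_out ≈ 0.289 V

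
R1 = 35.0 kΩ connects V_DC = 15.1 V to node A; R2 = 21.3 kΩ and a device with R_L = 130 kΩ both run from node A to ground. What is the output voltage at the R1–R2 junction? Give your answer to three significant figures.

V_out ≈ 5.18 V

The load sits in parallel with R2, giving an effective lower resistance R2' = R2·R_L/(R2+R_L) = 18.30 kΩ.
Now apply the divider: V_out = 15.1 × 0.3434 = 5.185 V.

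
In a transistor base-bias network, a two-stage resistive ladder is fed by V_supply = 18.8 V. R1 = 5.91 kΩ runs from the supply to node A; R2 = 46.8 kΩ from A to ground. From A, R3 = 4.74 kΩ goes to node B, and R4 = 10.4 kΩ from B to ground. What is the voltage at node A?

Looking into the second stage from A: R3 + R4 = 15.14 kΩ appears in parallel with R2.
R2 ‖ (R3+R4) = 11.44 kΩ.
So V_A = 18.8 × 0.6594 = 12.40 V.

V_A ≈ 12.4 V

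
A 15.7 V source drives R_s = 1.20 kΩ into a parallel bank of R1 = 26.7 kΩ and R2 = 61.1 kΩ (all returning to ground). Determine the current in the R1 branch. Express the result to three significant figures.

Combine the parallel branches: R_p = (1/26.7 + 1/61.1)⁻¹ = 18.58 kΩ.
Node voltage V_A = V_in · R_p/(R_s + R_p) = 15.7 × 0.9393 = 14.75 V.
I(R1) = V_A / R1 = 14.75/26.7 = 0.5523 mA.

I ≈ 0.552 mA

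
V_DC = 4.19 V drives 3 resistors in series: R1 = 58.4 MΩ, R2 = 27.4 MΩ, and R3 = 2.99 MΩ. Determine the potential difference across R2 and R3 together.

Total series resistance ΣR = 58.4 + 27.4 + 2.99 = 88.79 MΩ.
R_{R2..R3} = 27.4 + 2.99 = 30.39 MΩ.
V = V_DC · R/ΣR = 4.19 × 0.3423 = 1.434 V.

V ≈ 1.43 V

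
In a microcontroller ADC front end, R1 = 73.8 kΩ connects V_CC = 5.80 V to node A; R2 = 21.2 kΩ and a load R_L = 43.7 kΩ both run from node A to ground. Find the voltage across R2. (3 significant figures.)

R2 ‖ R_L = (21.2 × 43.7)/(21.2 + 43.7) = 14.27 kΩ.
Voltage divider with the loaded lower leg: V_out = 5.80 × 14.27/(73.8 + 14.27) = 5.80 × 0.1621 = 0.9400 V.

V_out ≈ 0.940 V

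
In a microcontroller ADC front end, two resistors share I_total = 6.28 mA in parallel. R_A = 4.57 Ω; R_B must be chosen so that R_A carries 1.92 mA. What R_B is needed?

Two-branch current divider: I_A = I_total · R_B/(R_A + R_B).
1.92/6.28 = R_B/(R_A + R_B) → R_B = R_A · (0.3057)/(1 − 0.3057) = 4.57 × 0.4404 = 2.012 Ω.

R_B ≈ 2.01 Ω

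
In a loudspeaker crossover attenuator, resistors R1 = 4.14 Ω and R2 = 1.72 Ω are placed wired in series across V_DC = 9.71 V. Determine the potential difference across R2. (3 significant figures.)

V ≈ 2.85 V

Total series resistance ΣR = 4.14 + 1.72 = 5.860 Ω.
By the voltage-divider rule, V = 9.71 × 1.720/5.860 = 2.850 V.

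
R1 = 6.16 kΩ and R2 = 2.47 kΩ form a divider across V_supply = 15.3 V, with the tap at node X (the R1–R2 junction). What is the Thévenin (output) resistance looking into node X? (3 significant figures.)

R_th ≈ 1.76 kΩ

Zeroing V_supply shorts the top of R1 to ground, so R_th = R1 ‖ R2 = 1.763 kΩ.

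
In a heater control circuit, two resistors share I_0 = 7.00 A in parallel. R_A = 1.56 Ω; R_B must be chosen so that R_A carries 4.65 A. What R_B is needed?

R_B ≈ 3.09 Ω

Two-branch current divider: I_A = I_0 · R_B/(R_A + R_B).
With f = 0.6643, R_B = R_A · f/(1−f) = 1.56 × 1.979 = 3.087 Ω.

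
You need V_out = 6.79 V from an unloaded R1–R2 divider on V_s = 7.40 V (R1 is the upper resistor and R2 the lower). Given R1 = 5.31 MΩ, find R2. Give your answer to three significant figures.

R2 ≈ 59.1 MΩ

The divider ratio is R2/(R1+R2) = 6.79/7.40 = 0.9176.
R2 = R1 · 0.9176/(1 − 0.9176) = 59.11 MΩ.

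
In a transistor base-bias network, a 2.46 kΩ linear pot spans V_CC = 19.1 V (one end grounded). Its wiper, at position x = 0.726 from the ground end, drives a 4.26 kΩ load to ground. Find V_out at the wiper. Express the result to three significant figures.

V_out ≈ 12.4 V

Split the track: R_lower = x·R_p = 1.786 kΩ, R_upper = (1−x)·R_p = 0.6740 kΩ.
R_L loads the lower segment: effective lower R = 1.258 kΩ.
V_out = 19.1 × 1.258/(0.6740 + 1.258) = 12.44 V.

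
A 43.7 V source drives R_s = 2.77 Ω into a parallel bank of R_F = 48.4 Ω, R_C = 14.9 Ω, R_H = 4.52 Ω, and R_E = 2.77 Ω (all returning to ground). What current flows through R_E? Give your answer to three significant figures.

I ≈ 5.52 A

Parallel bank: R_p = 1/(1/48.4 + 1/14.9 + 1/4.52 + 1/2.77) = 1.492 Ω.
V_A by voltage divider: V_A = 43.7 × 1.492/(2.77 + 1.492) = 15.30 V.
I(R_E) = V_A / R_E = 15.30/2.77 = 5.524 A.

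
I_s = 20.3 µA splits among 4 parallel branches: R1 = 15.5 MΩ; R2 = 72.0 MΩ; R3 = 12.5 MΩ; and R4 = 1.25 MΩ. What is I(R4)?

Total conductance ΣG = 1/15.5 + 1/72.0 + 1/12.5 + 1/1.25 = 0.9584 (units of 1/MΩ).
Current divider: I(R4) = I_s · G_k/ΣG = 20.3 × (0.8000/0.9584) = 20.3 × 0.8347 = 16.94 µA.

I ≈ 16.9 µA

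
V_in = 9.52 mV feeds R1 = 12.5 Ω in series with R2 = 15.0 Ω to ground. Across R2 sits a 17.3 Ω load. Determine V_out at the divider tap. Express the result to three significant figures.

V_out ≈ 3.72 mV

First combine the lower leg with the load: R2 ‖ R_L = 8.034 Ω.
Now apply the divider: V_out = 9.52 × 0.3913 = 3.725 mV.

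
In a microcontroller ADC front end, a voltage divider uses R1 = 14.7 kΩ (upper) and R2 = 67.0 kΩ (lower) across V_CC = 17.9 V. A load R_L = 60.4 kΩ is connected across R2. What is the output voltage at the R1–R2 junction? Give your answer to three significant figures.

First combine the lower leg with the load: R2 ‖ R_L = 31.76 kΩ.
Voltage divider with the loaded lower leg: V_out = 17.9 × 31.76/(14.7 + 31.76) = 17.9 × 0.6836 = 12.24 V.
(Unloaded it would be 14.7 V; the load pulls it down.)

V_out ≈ 12.2 V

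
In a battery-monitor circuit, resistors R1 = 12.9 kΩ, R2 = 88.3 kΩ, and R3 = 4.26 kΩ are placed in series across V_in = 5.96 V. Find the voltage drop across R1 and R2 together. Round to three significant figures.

V ≈ 5.72 V

ΣR = 12.9 + 88.3 + 4.26 = 105.5 kΩ.
R_{R1..R2} = 12.9 + 88.3 = 101.2 kΩ.
Voltage divider: V = V_in · (101.2 / 105.5) = 5.96 × 0.9596 = 5.719 V.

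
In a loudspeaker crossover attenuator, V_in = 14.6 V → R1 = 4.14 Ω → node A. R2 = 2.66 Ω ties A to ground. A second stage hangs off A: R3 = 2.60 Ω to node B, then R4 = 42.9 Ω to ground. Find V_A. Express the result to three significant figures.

V_A ≈ 5.51 V

Node A sees R2 in parallel with the series input of stage 2, R3 + R4 = 45.50 Ω.
R2 ‖ (R3+R4) = 2.513 Ω.
First divider: V_A = V_in · 2.513/(4.14 + 2.513) = 5.515 V.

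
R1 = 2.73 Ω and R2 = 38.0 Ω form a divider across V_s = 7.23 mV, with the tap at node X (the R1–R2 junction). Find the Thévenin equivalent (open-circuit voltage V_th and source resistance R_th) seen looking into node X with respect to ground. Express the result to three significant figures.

V_th ≈ 6.75 mV, R_th ≈ 2.55 Ω

Open-circuit (no load on X): V_th = V_s · R2/(R1 + R2) = 7.23 × 38.0/(2.730 + 38.0) = 6.745 mV.
Looking into X with the source shorted: R_th = R1·R2/(R1+R2) = 2.730 × 38.0/40.73 = 2.547 Ω.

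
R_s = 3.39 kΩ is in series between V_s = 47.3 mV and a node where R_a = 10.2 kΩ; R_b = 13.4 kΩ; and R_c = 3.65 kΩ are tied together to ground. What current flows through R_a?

Parallel bank: R_p = 1/(1/10.2 + 1/13.4 + 1/3.65) = 2.239 kΩ.
V_A by voltage divider: V_A = 47.3 × 2.239/(3.39 + 2.239) = 18.81 mV.
I(R_a) = V_A / R_a = 18.81/10.2 = 1.844 µA.

I ≈ 1.84 µA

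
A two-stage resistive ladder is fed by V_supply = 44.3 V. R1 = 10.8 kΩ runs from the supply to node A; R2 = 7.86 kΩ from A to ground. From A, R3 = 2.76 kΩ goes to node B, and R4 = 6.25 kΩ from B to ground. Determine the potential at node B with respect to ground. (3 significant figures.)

The second stage (R3 + R4 = 9.010 kΩ) loads node A in parallel with R2.
R2 ‖ (R3+R4) = 4.198 kΩ.
First divider: V_A = V_supply · 4.198/(10.8 + 4.198) = 12.40 V.
V_B = V_A × 0.6937 = 8.601 V.

V_B ≈ 8.60 V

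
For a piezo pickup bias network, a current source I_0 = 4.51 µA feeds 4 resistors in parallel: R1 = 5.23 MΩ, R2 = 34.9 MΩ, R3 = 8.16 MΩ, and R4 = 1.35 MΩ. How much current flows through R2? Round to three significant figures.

Conductances: ΣG = 1/5.23 + 1/34.9 + 1/8.16 + 1/1.35 = 1.083 (1/MΩ).
Current divider: I(R2) = I_0 · G_k/ΣG = 4.51 × (0.02865/1.083) = 4.51 × 0.02645 = 0.1193 µA.

I ≈ 0.119 µA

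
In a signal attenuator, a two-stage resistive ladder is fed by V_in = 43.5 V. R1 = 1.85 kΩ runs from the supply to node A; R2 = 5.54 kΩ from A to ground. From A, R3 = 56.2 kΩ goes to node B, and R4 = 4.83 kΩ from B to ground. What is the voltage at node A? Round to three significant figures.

V_A ≈ 31.9 V

Looking into the second stage from A: R3 + R4 = 61.03 kΩ appears in parallel with R2.
R2 ‖ (R3+R4) = 5.079 kΩ.
First divider: V_A = V_in · 5.079/(1.85 + 5.079) = 31.89 V.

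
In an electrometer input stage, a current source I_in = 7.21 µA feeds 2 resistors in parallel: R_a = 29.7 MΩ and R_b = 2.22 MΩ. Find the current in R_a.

I ≈ 0.501 µA

For two parallel branches, I_k = I_in · (other R)/(sum of R).
So I = 7.21 × 2.22/31.92 = 0.5014 µA.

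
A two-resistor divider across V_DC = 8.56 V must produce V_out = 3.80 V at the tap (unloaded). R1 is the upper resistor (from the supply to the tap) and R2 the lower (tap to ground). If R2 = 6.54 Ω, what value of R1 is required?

R1 ≈ 8.19 Ω

V_out/V_DC = R2/(R1+R2) = 0.4439.
R1 = R2·(1/k − 1) = 6.54 × 1.253 = 8.192 Ω.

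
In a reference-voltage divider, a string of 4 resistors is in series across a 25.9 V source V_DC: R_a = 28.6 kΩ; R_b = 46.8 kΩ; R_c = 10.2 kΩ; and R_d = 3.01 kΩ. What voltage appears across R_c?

V ≈ 2.98 V

Total series resistance ΣR = 28.6 + 46.8 + 10.2 + 3.01 = 88.61 kΩ.
Voltage divider: V = V_DC · (10.20 / 88.61) = 25.9 × 0.1151 = 2.981 V.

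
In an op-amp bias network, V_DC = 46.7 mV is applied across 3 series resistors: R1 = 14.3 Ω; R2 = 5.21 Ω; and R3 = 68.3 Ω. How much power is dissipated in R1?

Series current I = V_DC/ΣR = 46.7/87.81 = 0.5318 mA.
P(R1) = I²·R1 = (0.5318)² × 14.3 = 4.045 µW.

P ≈ 4.04 µW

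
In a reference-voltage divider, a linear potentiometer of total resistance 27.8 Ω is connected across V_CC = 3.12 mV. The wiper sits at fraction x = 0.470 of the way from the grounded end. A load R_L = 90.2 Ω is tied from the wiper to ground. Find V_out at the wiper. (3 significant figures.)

The pot divides into 14.73 Ω above the wiper and 13.07 Ω below.
R_L loads the lower segment: effective lower R = 11.41 Ω.
Then V_out = V_CC · 11.41/(14.73 + 11.41) = 1.362 mV.

V_out ≈ 1.36 mV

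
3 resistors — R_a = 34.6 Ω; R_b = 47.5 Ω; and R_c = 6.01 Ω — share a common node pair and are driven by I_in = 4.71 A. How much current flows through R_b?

Conductances: ΣG = 1/34.6 + 1/47.5 + 1/6.01 = 0.2163 (1/Ω).
By the current-divider rule, I = I_in · G_k/ΣG = 4.71 × 0.09731 = 0.4583 A.

I ≈ 0.458 A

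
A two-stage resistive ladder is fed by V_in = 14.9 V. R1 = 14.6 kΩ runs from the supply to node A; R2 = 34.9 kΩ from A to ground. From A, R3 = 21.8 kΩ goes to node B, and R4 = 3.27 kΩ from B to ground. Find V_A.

V_A ≈ 7.45 V

The second stage (R3 + R4 = 25.07 kΩ) loads node A in parallel with R2.
Effective lower resistance at A: R2 ‖ 25.07 = 14.59 kΩ.
V_A = 14.9 × 14.59/(14.6 + 14.59) = 7.447 V.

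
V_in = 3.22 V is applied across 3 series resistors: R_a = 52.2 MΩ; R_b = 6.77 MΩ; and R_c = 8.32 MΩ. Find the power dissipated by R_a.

The common current is I = 3.22/67.29 = 0.04785 µA.
V(R_a) = I·R = 2.498 V; P = V·I = 2.498 × 0.04785 = 0.1195 µW.

P ≈ 0.120 µW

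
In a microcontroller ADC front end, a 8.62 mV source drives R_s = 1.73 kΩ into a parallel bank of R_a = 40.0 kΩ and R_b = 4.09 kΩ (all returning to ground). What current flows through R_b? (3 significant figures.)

I ≈ 1.44 µA

Combine the parallel branches: R_p = (1/40.0 + 1/4.09)⁻¹ = 3.711 kΩ.
V_A by voltage divider: V_A = 8.62 × 3.711/(1.73 + 3.711) = 5.879 mV.
I(R_b) = V_A / R_b = 5.879/4.09 = 1.437 µA.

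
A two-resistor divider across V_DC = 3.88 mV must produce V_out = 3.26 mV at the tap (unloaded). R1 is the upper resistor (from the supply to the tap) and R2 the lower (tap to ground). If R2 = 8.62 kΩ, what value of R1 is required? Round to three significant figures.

The divider ratio is R2/(R1+R2) = 3.26/3.88 = 0.8402.
Rearranging, R1 = R2·(1−k)/k = 8.62 × 0.1902 = 1.639 kΩ.

R1 ≈ 1.64 kΩ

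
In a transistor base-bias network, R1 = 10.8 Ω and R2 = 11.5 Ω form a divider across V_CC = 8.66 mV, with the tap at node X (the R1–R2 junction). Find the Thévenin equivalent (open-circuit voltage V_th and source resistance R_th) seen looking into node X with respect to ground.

Open-circuit (no load on X): V_th = V_CC · R2/(R1 + R2) = 8.66 × 11.5/(10.80 + 11.5) = 4.466 mV.
With V_CC suppressed (replaced by a short), R_th = R1 ‖ R2 = (10.80 × 11.5)/(10.80 + 11.5) = 5.570 Ω.

V_th ≈ 4.47 mV, R_th ≈ 5.57 Ω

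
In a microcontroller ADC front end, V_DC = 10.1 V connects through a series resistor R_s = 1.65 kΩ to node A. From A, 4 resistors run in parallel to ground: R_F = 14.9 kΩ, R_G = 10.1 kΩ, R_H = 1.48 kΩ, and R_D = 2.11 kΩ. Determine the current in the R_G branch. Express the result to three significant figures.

Equivalent of the parallel group: R_p = 0.7600 kΩ.
V_A by voltage divider: V_A = 10.1 × 0.7600/(1.65 + 0.7600) = 3.185 V.
I(R_G) = V_A / R_G = 3.185/10.1 = 0.3154 mA.

I ≈ 0.315 mA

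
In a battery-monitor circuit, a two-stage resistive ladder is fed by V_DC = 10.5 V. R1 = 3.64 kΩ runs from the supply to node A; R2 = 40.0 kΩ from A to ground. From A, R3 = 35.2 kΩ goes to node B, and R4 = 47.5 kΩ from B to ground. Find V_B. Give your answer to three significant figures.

V_B ≈ 5.31 V

Node A sees R2 in parallel with the series input of stage 2, R3 + R4 = 82.70 kΩ.
Effective lower resistance at A: R2 ‖ 82.70 = 26.96 kΩ.
V_A = 10.5 × 26.96/(3.64 + 26.96) = 9.251 V.
Stage 2 is unloaded, so V_B = V_A · R4/(R3+R4) = 9.251 × 47.5/82.70 = 5.313 V.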